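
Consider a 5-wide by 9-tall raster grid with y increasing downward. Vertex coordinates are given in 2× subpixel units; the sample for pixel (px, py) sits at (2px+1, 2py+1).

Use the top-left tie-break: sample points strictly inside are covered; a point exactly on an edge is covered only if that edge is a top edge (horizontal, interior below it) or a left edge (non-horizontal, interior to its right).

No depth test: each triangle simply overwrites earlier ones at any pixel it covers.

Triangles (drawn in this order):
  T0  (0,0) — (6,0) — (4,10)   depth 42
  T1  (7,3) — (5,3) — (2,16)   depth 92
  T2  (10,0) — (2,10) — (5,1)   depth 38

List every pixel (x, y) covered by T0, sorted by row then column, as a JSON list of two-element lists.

T0:
  2·area = 60
  edge (0, 0)→(6, 0): d=(6,0) top-left  bias=+0
  edge (6, 0)→(4, 10): d=(-2,10) right/bottom  bias=-1
  edge (4, 10)→(0, 0): d=(-4,-10) top-left  bias=+0
    (0,0)@(1, 1): e=[6,48,6] → #
    (1,0)@(3, 1): e=[6,28,26] → #
    (2,0)@(5, 1): e=[6,8,46] → #
    (3,0)@(7, 1): e=[6,-12,66] → ·
    (0,1)@(1, 3): e=[18,44,-2] → ·
    (1,1)@(3, 3): e=[18,24,18] → #
    (3,1)@(7, 3): e=[18,-16,58] → ·
    (1,2)@(3, 5): e=[30,20,10] → #
    (2,2)@(5, 5): e=[30,0,30] → ·  [on edge]
    (1,3)@(3, 7): e=[42,16,2] → #
    (2,3)@(5, 7): e=[42,-4,22] → ·
    (1,4)@(3, 9): e=[54,12,-6] → ·
    (1,7)@(3, 15): e=[90,0,-30] → ·  [on edge]
  covered (7 px):
    # # # · ·
    · # # · ·
    · # · · ·
    · # · · ·
    · · · · ·
    · · · · ·
    · · · · ·
    · · · · ·
    · · · · ·
T1:
  2·area = 26  (B↔C swapped to make it positive)
  edge (7, 3)→(2, 16): d=(-5,13) right/bottom  bias=-1
  edge (2, 16)→(5, 3): d=(3,-13) top-left  bias=+0
  edge (5, 3)→(7, 3): d=(2,0) top-left  bias=+0
    (0,1)@(1, 3): e=[78,-52,0] → ·  [on edge]
    (1,1)@(3, 3): e=[52,-26,0] → ·  [on edge]
    (2,1)@(5, 3): e=[26,0,0] → #  [on edge]
    (3,1)@(7, 3): e=[0,26,0] → ·  [on edge]
    (4,1)@(9, 3): e=[-26,52,0] → ·  [on edge]
    (2,2)@(5, 5): e=[16,6,4] → #
    (3,2)@(7, 5): e=[-10,32,4] → ·
    (2,3)@(5, 7): e=[6,12,8] → #
    (3,3)@(7, 7): e=[-20,38,8] → ·
    (2,4)@(5, 9): e=[-4,18,12] → ·
    (1,6)@(3, 13): e=[2,4,20] → #
    (2,6)@(5, 13): e=[-24,30,20] → ·
  covered (4 px):
    · · · · ·
    · · # · ·
    · · # · ·
    · · # · ·
    · · · · ·
    · · · · ·
    · # · · ·
    · · · · ·
    · · · · ·
T2:
  2·area = 42
  edge (10, 0)→(2, 10): d=(-8,10) right/bottom  bias=-1
  edge (2, 10)→(5, 1): d=(3,-9) top-left  bias=+0
  edge (5, 1)→(10, 0): d=(5,-1) top-left  bias=+0
    (2,0)@(5, 1): e=[42,0,0] → #  [on edge]
    (3,0)@(7, 1): e=[22,18,2] → #
    (4,0)@(9, 1): e=[2,36,4] → #
    (2,1)@(5, 3): e=[26,6,10] → #
    (4,1)@(9, 3): e=[-14,42,14] → ·
    (2,2)@(5, 5): e=[10,12,20] → #
    (3,2)@(7, 5): e=[-10,30,22] → ·
    (1,3)@(3, 7): e=[14,0,28] → #  [on edge]
    (2,3)@(5, 7): e=[-6,18,30] → ·
    (1,4)@(3, 9): e=[-2,6,38] → ·
    (0,6)@(1, 13): e=[-14,0,56] → ·  [on edge]
  covered (7 px):
    · · # # #
    · · # # ·
    · · # · ·
    · # · · ·
    · · · · ·
    · · · · ·
    · · · · ·
    · · · · ·
    · · · · ·

Answer: [[0,0],[1,0],[2,0],[1,1],[2,1],[1,2],[1,3]]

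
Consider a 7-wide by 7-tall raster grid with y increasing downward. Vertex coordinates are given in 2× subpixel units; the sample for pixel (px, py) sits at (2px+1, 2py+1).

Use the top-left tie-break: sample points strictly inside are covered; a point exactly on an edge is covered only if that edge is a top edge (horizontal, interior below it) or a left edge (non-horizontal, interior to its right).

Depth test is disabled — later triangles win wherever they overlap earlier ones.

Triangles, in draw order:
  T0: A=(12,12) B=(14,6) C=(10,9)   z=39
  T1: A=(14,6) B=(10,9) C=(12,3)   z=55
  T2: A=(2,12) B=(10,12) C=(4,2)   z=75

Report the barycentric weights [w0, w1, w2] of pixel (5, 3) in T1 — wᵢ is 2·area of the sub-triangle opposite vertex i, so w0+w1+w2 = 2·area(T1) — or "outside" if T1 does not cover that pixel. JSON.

T0:
  2·area = 18  (B↔C swapped to make it positive)
  edge (12, 12)→(10, 9): d=(-2,-3) top-left  bias=+0
  edge (10, 9)→(14, 6): d=(4,-3) top-left  bias=+0
  edge (14, 6)→(12, 12): d=(-2,6) right/bottom  bias=-1
    (6,3)@(13, 7): e=[13,1,4] → █
    (5,4)@(11, 9): e=[3,3,12] → █
    (6,4)@(13, 9): e=[9,9,0] → ·  [on edge]
    (5,5)@(11, 11): e=[-1,11,8] → ·
  covered (2 px):
    · · · · · · ·
    · · · · · · ·
    · · · · · · ·
    · · · · · · █
    · · · · · █ ·
    · · · · · · ·
    · · · · · · ·
T1:
  2·area = 18
  edge (14, 6)→(10, 9): d=(-4,3) right/bottom  bias=-1
  edge (10, 9)→(12, 3): d=(2,-6) top-left  bias=+0
  edge (12, 3)→(14, 6): d=(2,3) right/bottom  bias=-1
    (6,2)@(13, 5): e=[7,10,1] → █
    (5,3)@(11, 7): e=[5,2,11] → █
    (6,3)@(13, 7): e=[-1,14,5] → ·
    (5,4)@(11, 9): e=[-3,6,15] → ·
  covered (2 px):
    · · · · · · ·
    · · · · · · ·
    · · · · · · █
    · · · · · █ ·
    · · · · · · ·
    · · · · · · ·
    · · · · · · ·
T2:
  2·area = 80  (B↔C swapped to make it positive)
  edge (2, 12)→(4, 2): d=(2,-10) top-left  bias=+0
  edge (4, 2)→(10, 12): d=(6,10) right/bottom  bias=-1
  edge (10, 12)→(2, 12): d=(-8,0) right/bottom  bias=-1
    (2,2)@(5, 5): e=[16,8,56] → █
    (3,2)@(7, 5): e=[36,-12,56] → ·
    (1,3)@(3, 7): e=[0,40,40] → █  [on edge]
    (3,3)@(7, 7): e=[40,0,40] → ·  [on edge]
    (1,4)@(3, 9): e=[4,52,24] → █
    (3,4)@(7, 9): e=[44,12,24] → █
    (4,4)@(9, 9): e=[64,-8,24] → ·
    (1,5)@(3, 11): e=[8,64,8] → █
    (4,5)@(9, 11): e=[68,4,8] → █
    (5,5)@(11, 11): e=[88,-16,8] → ·
    (1,6)@(3, 13): e=[12,76,-8] → ·
    (2,6)@(5, 13): e=[32,56,-8] → ·
  covered (10 px):
    · · · · · · ·
    · · · · · · ·
    · · █ · · · ·
    · █ █ · · · ·
    · █ █ █ · · ·
    · █ █ █ █ · ·
    · · · · · · ·

Final: [2,11,5]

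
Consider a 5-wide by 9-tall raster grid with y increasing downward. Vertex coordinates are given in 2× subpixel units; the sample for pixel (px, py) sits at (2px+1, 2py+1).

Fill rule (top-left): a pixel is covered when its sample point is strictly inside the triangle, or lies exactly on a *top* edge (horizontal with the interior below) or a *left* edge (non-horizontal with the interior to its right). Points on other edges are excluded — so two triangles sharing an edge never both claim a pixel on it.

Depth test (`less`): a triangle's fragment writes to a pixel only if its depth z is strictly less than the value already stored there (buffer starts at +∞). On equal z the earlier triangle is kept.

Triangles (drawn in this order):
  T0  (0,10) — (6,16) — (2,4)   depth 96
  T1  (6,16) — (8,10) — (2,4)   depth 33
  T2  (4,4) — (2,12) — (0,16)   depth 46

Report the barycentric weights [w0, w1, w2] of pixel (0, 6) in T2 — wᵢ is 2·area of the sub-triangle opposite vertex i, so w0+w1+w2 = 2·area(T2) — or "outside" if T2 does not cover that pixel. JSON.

T0:
  2·area = 48  (B↔C swapped to make it positive)
  edge (0, 10)→(2, 4): d=(2,-6) top-left  bias=+0
  edge (2, 4)→(6, 16): d=(4,12) right/bottom  bias=-1
  edge (6, 16)→(0, 10): d=(-6,-6) top-left  bias=+0
    (0,0)@(1, 1): e=[-12,0,60] → ·  [on edge]
    (1,0)@(3, 1): e=[0,-24,72] → ·  [on edge]
    (0,3)@(1, 7): e=[0,24,24] → █  [on edge]
    (1,3)@(3, 7): e=[12,0,36] → ·  [on edge]
    (0,4)@(1, 9): e=[4,32,12] → █
    (1,4)@(3, 9): e=[16,8,24] → █
    (2,4)@(5, 9): e=[28,-16,36] → ·
    (0,5)@(1, 11): e=[8,40,0] → █  [on edge]
    (2,5)@(5, 11): e=[32,-8,24] → ·
    (0,6)@(1, 13): e=[12,48,-12] → ·
    (1,6)@(3, 13): e=[24,24,0] → █  [on edge]
    (2,6)@(5, 13): e=[36,0,12] → ·  [on edge]
    (2,7)@(5, 15): e=[40,8,0] → █  [on edge]
    (3,8)@(7, 17): e=[56,-8,0] → ·  [on edge]
  covered (7 px):
    · · · · ·
    · · · · ·
    · · · · ·
    █ · · · ·
    █ █ · · ·
    █ █ · · ·
    · █ · · ·
    · · █ · ·
    · · · · ·
T1:
  2·area = 48  (B↔C swapped to make it positive)
  edge (6, 16)→(2, 4): d=(-4,-12) top-left  bias=+0
  edge (2, 4)→(8, 10): d=(6,6) right/bottom  bias=-1
  edge (8, 10)→(6, 16): d=(-2,6) right/bottom  bias=-1
    (0,0)@(1, 1): e=[0,-12,60] → ·  [on edge]
    (0,1)@(1, 3): e=[-8,0,56] → ·  [on edge]
    (1,2)@(3, 5): e=[8,0,40] → ·  [on edge]
    (1,3)@(3, 7): e=[0,12,36] → █  [on edge]
    (2,3)@(5, 7): e=[24,0,24] → ·  [on edge]
    (4,3)@(9, 7): e=[72,-24,0] → ·  [on edge]
    (1,4)@(3, 9): e=[-8,24,32] → ·
    (2,4)@(5, 9): e=[16,12,20] → █
    (3,4)@(7, 9): e=[40,0,8] → ·  [on edge]
    (2,5)@(5, 11): e=[8,24,16] → █
    (3,5)@(7, 11): e=[32,12,4] → █
    (4,5)@(9, 11): e=[56,0,-8] → ·  [on edge]
    (2,6)@(5, 13): e=[0,36,12] → █  [on edge]
    (3,6)@(7, 13): e=[24,24,0] → ·  [on edge]
  covered (5 px):
    · · · · ·
    · · · · ·
    · · · · ·
    · █ · · ·
    · · █ · ·
    · · █ █ ·
    · · █ · ·
    · · · · ·
    · · · · ·
T2:
  2·area = 8
  edge (4, 4)→(2, 12): d=(-2,8) right/bottom  bias=-1
  edge (2, 12)→(0, 16): d=(-2,4) right/bottom  bias=-1
  edge (0, 16)→(4, 4): d=(4,-12) top-left  bias=+0
    (2,0)@(5, 1): e=[-2,10,0] → ·  [on edge]
    (1,3)@(3, 7): e=[2,6,0] → █  [on edge]
    (2,3)@(5, 7): e=[-14,-2,24] → ·
    (1,4)@(3, 9): e=[-2,2,8] → ·
    (0,6)@(1, 13): e=[6,2,0] → █  [on edge]
    (1,6)@(3, 13): e=[-10,-6,24] → ·
    (0,7)@(1, 15): e=[2,-2,8] → ·
  covered (2 px):
    · · · · ·
    · · · · ·
    · · · · ·
    · █ · · ·
    · · · · ·
    · · · · ·
    █ · · · ·
    · · · · ·
    · · · · ·

Final: [2,0,6]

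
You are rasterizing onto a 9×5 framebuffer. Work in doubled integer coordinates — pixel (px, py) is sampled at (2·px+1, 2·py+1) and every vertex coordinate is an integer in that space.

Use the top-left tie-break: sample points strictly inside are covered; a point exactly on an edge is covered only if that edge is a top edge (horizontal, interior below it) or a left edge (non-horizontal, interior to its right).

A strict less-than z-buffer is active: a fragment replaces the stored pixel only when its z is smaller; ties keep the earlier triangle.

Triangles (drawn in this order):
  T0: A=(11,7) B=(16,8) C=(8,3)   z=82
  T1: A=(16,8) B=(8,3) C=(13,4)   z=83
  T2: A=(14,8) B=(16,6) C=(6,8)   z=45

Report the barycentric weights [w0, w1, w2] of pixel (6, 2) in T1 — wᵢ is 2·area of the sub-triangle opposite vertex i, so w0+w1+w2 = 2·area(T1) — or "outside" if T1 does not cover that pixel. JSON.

T0:
  2·area = 17  (B↔C swapped to make it positive)
  edge (11, 7)→(8, 3): d=(-3,-4) top-left  bias=+0
  edge (8, 3)→(16, 8): d=(8,5) right/bottom  bias=-1
  edge (16, 8)→(11, 7): d=(-5,-1) top-left  bias=+0
    (0,2)@(1, 5): e=[-34,51,0] → ·  [on edge]
    (5,2)@(11, 5): e=[6,1,10] → █
    (6,2)@(13, 5): e=[14,-9,12] → ·
    (5,3)@(11, 7): e=[0,17,0] → █  [on edge]
    (6,3)@(13, 7): e=[8,7,2] → █
    (7,3)@(15, 7): e=[16,-3,4] → ·
    (5,4)@(11, 9): e=[-6,33,-10] → ·
    (6,4)@(13, 9): e=[2,23,-8] → ·
  covered (3 px):
    · · · · · · · · ·
    · · · · · · · · ·
    · · · · · █ · · ·
    · · · · · █ █ · ·
    · · · · · · · · ·
T1:
  2·area = 17
  edge (16, 8)→(8, 3): d=(-8,-5) top-left  bias=+0
  edge (8, 3)→(13, 4): d=(5,1) right/bottom  bias=-1
  edge (13, 4)→(16, 8): d=(3,4) right/bottom  bias=-1
    (6,2)@(13, 5): e=[9,5,3] → █
    (7,2)@(15, 5): e=[19,3,-5] → ·
    (6,3)@(13, 7): e=[-7,15,9] → ·
    (7,3)@(15, 7): e=[3,13,1] → █
    (8,3)@(17, 7): e=[13,11,-7] → ·
    (7,4)@(15, 9): e=[-13,23,7] → ·
  covered (2 px):
    · · · · · · · · ·
    · · · · · · · · ·
    · · · · · · █ · ·
    · · · · · · · █ ·
    · · · · · · · · ·
T2:
  2·area = 16  (B↔C swapped to make it positive)
  edge (14, 8)→(6, 8): d=(-8,0) right/bottom  bias=-1
  edge (6, 8)→(16, 6): d=(10,-2) top-left  bias=+0
  edge (16, 6)→(14, 8): d=(-2,2) right/bottom  bias=-1
    (8,2)@(17, 5): e=[24,-8,0] → ·  [on edge]
    (5,3)@(11, 7): e=[8,0,8] → █  [on edge]
    (6,3)@(13, 7): e=[8,4,4] → █
    (7,3)@(15, 7): e=[8,8,0] → ·  [on edge]
    (0,4)@(1, 9): e=[-8,0,24] → ·  [on edge]
    (5,4)@(11, 9): e=[-8,20,4] → ·
    (6,4)@(13, 9): e=[-8,24,0] → ·  [on edge]
  covered (2 px):
    · · · · · · · · ·
    · · · · · · · · ·
    · · · · · · · · ·
    · · · · · █ █ · ·
    · · · · · · · · ·

Final: [5,3,9]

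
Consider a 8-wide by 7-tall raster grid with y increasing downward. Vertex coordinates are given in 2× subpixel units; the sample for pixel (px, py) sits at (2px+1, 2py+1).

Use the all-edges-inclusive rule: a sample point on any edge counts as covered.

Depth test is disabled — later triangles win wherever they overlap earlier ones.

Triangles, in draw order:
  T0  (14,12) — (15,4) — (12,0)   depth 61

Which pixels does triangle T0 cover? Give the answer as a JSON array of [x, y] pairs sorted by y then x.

T0:
  2·area = 28  (B↔C swapped to make it positive)
  edge (14, 12)→(12, 0): d=(-2,-12) inclusive
  edge (12, 0)→(15, 4): d=(3,4) inclusive
  edge (15, 4)→(14, 12): d=(-1,8) inclusive
    (6,1)@(13, 3): e=[6,5,17] → #
    (7,1)@(15, 3): e=[30,-3,1] → ·
    (6,2)@(13, 5): e=[2,11,15] → #
    (7,2)@(15, 5): e=[26,3,-1] → ·
    (6,3)@(13, 7): e=[-2,17,13] → ·
  covered (2 px):
    · · · · · · · ·
    · · · · · · # ·
    · · · · · · # ·
    · · · · · · · ·
    · · · · · · · ·
    · · · · · · · ·
    · · · · · · · ·

Final: [[6,1],[6,2]]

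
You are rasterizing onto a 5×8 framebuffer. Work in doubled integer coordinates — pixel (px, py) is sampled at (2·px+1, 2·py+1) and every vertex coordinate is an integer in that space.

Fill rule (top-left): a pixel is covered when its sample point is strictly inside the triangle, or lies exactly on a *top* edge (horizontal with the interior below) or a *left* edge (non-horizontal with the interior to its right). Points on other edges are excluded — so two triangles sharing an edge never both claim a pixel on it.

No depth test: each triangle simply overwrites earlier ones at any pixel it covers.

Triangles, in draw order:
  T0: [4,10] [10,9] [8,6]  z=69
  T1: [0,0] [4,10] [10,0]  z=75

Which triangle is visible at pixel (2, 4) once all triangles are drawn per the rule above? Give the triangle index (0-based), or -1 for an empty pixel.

T0:
  2·area = 20  (B↔C swapped to make it positive)
  edge (4, 10)→(8, 6): d=(4,-4) top-left  bias=+0
  edge (8, 6)→(10, 9): d=(2,3) right/bottom  bias=-1
  edge (10, 9)→(4, 10): d=(-6,1) right/bottom  bias=-1
    (4,2)@(9, 5): e=[0,-5,25] → ·  [on edge]
    (3,3)@(7, 7): e=[0,5,15] → █  [on edge]
    (4,3)@(9, 7): e=[8,-1,13] → ·
    (2,4)@(5, 9): e=[0,15,5] → █  [on edge]
    (4,4)@(9, 9): e=[16,3,1] → █
    (1,5)@(3, 11): e=[0,25,-5] → ·  [on edge]
    (2,5)@(5, 11): e=[8,19,-7] → ·
    (3,5)@(7, 11): e=[16,13,-9] → ·
    (4,5)@(9, 11): e=[24,7,-11] → ·
    (0,6)@(1, 13): e=[0,35,-15] → ·  [on edge]
  covered (4 px):
    · · · · ·
    · · · · ·
    · · · · ·
    · · · █ ·
    · · █ █ █
    · · · · ·
    · · · · ·
    · · · · ·
T1:
  2·area = 100  (B↔C swapped to make it positive)
  edge (0, 0)→(10, 0): d=(10,0) top-left  bias=+0
  edge (10, 0)→(4, 10): d=(-6,10) right/bottom  bias=-1
  edge (4, 10)→(0, 0): d=(-4,-10) top-left  bias=+0
    (0,0)@(1, 1): e=[10,84,6] → █
    (1,0)@(3, 1): e=[10,64,26] → █
    (2,0)@(5, 1): e=[10,44,46] → █
    (3,0)@(7, 1): e=[10,24,66] → █
    (4,0)@(9, 1): e=[10,4,86] → █
    (0,1)@(1, 3): e=[30,72,-2] → ·
    (1,1)@(3, 3): e=[30,52,18] → █
    (4,1)@(9, 3): e=[30,-8,78] → ·
    (1,2)@(3, 5): e=[50,40,10] → █
    (3,2)@(7, 5): e=[50,0,50] → ·  [on edge]
    (1,3)@(3, 7): e=[70,28,2] → █
    (3,3)@(7, 7): e=[70,-12,42] → ·
    (0,7)@(1, 15): e=[150,0,-50] → ·  [on edge]
  covered (12 px):
    █ █ █ █ █
    · █ █ █ ·
    · █ █ · ·
    · █ █ · ·
    · · · · ·
    · · · · ·
    · · · · ·
    · · · · ·

Z-buffer (winner per pixel, '.' = empty):
  1 1 1 1 1
  . 1 1 1 .
  . 1 1 . .
  . 1 1 0 .
  . . 0 0 0
  . . . . .
  . . . . .
  . . . . .

Answer: 0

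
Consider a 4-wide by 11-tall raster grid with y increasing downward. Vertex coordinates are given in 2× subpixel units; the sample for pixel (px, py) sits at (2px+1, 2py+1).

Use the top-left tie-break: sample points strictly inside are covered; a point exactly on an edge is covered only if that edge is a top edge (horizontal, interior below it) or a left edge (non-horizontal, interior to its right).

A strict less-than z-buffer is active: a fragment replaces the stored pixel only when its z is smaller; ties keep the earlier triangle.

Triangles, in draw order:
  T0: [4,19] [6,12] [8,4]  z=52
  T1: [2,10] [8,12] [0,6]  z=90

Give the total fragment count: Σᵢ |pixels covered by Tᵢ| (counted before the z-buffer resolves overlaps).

T0:
  2·area = 2  (B↔C swapped to make it positive)
  edge (4, 19)→(8, 4): d=(4,-15) top-left  bias=+0
  edge (8, 4)→(6, 12): d=(-2,8) right/bottom  bias=-1
  edge (6, 12)→(4, 19): d=(-2,7) right/bottom  bias=-1
  covered (0 px):
    · · · ·
    · · · ·
    · · · ·
    · · · ·
    · · · ·
    · · · ·
    · · · ·
    · · · ·
    · · · ·
    · · · ·
    · · · ·
T1:
  2·area = 20  (B↔C swapped to make it positive)
  edge (2, 10)→(0, 6): d=(-2,-4) top-left  bias=+0
  edge (0, 6)→(8, 12): d=(8,6) right/bottom  bias=-1
  edge (8, 12)→(2, 10): d=(-6,-2) top-left  bias=+0
    (0,3)@(1, 7): e=[2,2,16] → █
    (1,3)@(3, 7): e=[10,-10,20] → ·
    (0,4)@(1, 9): e=[-2,18,4] → ·
    (1,4)@(3, 9): e=[6,6,8] → █
    (2,4)@(5, 9): e=[14,-6,12] → ·
    (1,5)@(3, 11): e=[2,22,-4] → ·
    (2,5)@(5, 11): e=[10,10,0] → █  [on edge]
    (3,5)@(7, 11): e=[18,-2,4] → ·
    (2,6)@(5, 13): e=[6,26,-12] → ·
  covered (3 px):
    · · · ·
    · · · ·
    · · · ·
    █ · · ·
    · █ · ·
    · · █ ·
    · · · ·
    · · · ·
    · · · ·
    · · · ·
    · · · ·

Answer: 3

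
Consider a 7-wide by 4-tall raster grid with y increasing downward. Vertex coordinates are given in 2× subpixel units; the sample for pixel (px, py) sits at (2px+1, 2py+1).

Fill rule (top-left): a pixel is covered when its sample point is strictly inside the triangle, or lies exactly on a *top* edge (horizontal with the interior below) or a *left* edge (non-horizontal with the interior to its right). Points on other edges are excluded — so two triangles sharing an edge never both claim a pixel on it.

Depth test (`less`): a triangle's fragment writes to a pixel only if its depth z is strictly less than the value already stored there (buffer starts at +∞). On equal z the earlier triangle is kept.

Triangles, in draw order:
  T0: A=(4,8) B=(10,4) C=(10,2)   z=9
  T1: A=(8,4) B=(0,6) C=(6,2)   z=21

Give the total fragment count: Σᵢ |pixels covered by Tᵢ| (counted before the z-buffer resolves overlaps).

T0:
  2·area = 12  (B↔C swapped to make it positive)
  edge (4, 8)→(10, 2): d=(6,-6) top-left  bias=+0
  edge (10, 2)→(10, 4): d=(0,2) right/bottom  bias=-1
  edge (10, 4)→(4, 8): d=(-6,4) right/bottom  bias=-1
    (5,0)@(11, 1): e=[0,-2,14] → ·  [on edge]
    (4,1)@(9, 3): e=[0,2,10] → #  [on edge]
    (5,1)@(11, 3): e=[12,-2,2] → ·
    (3,2)@(7, 5): e=[0,6,6] → #  [on edge]
    (4,2)@(9, 5): e=[12,2,-2] → ·
    (2,3)@(5, 7): e=[0,10,2] → #  [on edge]
    (3,3)@(7, 7): e=[12,6,-6] → ·
  covered (3 px):
    · · · · · · ·
    · · · · # · ·
    · · · # · · ·
    · · # · · · ·
T1:
  2·area = 20
  edge (8, 4)→(0, 6): d=(-8,2) right/bottom  bias=-1
  edge (0, 6)→(6, 2): d=(6,-4) top-left  bias=+0
  edge (6, 2)→(8, 4): d=(2,2) right/bottom  bias=-1
    (2,0)@(5, 1): e=[30,-10,0] → ·  [on edge]
    (2,1)@(5, 3): e=[14,2,4] → #
    (3,1)@(7, 3): e=[10,10,0] → ·  [on edge]
    (1,2)@(3, 5): e=[2,6,12] → #
    (2,2)@(5, 5): e=[-2,14,8] → ·
    (4,2)@(9, 5): e=[-10,30,0] → ·  [on edge]
    (1,3)@(3, 7): e=[-14,18,16] → ·
    (5,3)@(11, 7): e=[-30,50,0] → ·  [on edge]
  covered (2 px):
    · · · · · · ·
    · · # · · · ·
    · # · · · · ·
    · · · · · · ·

Result: 5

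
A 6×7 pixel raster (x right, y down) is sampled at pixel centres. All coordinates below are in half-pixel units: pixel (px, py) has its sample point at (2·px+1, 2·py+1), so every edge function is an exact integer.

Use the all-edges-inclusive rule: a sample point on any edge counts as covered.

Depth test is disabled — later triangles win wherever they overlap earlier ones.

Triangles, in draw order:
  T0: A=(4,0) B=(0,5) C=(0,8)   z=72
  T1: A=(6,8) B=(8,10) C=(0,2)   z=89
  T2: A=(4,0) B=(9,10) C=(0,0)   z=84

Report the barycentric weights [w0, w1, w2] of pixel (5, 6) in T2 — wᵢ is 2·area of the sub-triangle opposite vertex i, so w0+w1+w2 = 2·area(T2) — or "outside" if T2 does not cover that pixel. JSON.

T0:
  2·area = 12  (B↔C swapped to make it positive)
  edge (4, 0)→(0, 8): d=(-4,8) inclusive
  edge (0, 8)→(0, 5): d=(0,-3) inclusive
  edge (0, 5)→(4, 0): d=(4,-5) inclusive
    (0,2)@(1, 5): e=[4,3,5] → █
    (1,2)@(3, 5): e=[-12,9,15] → ·
    (0,3)@(1, 7): e=[-4,3,13] → ·
  covered (1 px):
    · · · · · ·
    · · · · · ·
    █ · · · · ·
    · · · · · ·
    · · · · · ·
    · · · · · ·
    · · · · · ·
T1:
  degenerate (2·area = 0) — covers nothing
T2:
  2·area = 40
  edge (4, 0)→(9, 10): d=(5,10) inclusive
  edge (9, 10)→(0, 0): d=(-9,-10) inclusive
  edge (0, 0)→(4, 0): d=(4,0) inclusive
    (0,0)@(1, 1): e=[35,1,4] → █
    (1,0)@(3, 1): e=[15,21,4] → █
    (2,0)@(5, 1): e=[-5,41,4] → ·
    (0,1)@(1, 3): e=[45,-17,12] → ·
    (1,1)@(3, 3): e=[25,3,12] → █
    (2,1)@(5, 3): e=[5,23,12] → █
    (3,1)@(7, 3): e=[-15,43,12] → ·
    (1,2)@(3, 5): e=[35,-15,20] → ·
    (2,2)@(5, 5): e=[15,5,20] → █
    (3,2)@(7, 5): e=[-5,25,20] → ·
    (2,3)@(5, 7): e=[25,-13,28] → ·
    (3,3)@(7, 7): e=[5,7,28] → █
  covered (6 px):
    █ █ · · · ·
    · █ █ · · ·
    · · █ · · ·
    · · · █ · ·
    · · · · · ·
    · · · · · ·
    · · · · · ·

Result: "outside"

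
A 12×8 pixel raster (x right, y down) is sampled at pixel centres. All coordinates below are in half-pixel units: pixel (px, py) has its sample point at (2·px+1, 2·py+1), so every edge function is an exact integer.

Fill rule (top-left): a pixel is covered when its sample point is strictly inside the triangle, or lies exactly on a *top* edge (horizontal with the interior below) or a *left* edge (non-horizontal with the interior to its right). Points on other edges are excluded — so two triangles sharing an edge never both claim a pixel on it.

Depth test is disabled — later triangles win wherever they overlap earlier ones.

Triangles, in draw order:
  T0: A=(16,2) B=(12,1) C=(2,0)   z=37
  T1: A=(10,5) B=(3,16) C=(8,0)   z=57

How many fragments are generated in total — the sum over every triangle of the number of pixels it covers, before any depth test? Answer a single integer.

T0:
  2·area = 6  (B↔C swapped to make it positive)
  edge (16, 2)→(2, 0): d=(-14,-2) top-left  bias=+0
  edge (2, 0)→(12, 1): d=(10,1) right/bottom  bias=-1
  edge (12, 1)→(16, 2): d=(4,1) right/bottom  bias=-1
    (4,0)@(9, 1): e=[0,3,3] → #  [on edge]
    (5,0)@(11, 1): e=[4,1,1] → #
    (6,0)@(13, 1): e=[8,-1,-1] → ·
    (4,1)@(9, 3): e=[-28,23,11] → ·
    (5,1)@(11, 3): e=[-24,21,9] → ·
    (11,1)@(23, 3): e=[0,9,-3] → ·  [on edge]
  covered (2 px):
    · · · · # # · · · · · ·
    · · · · · · · · · · · ·
    · · · · · · · · · · · ·
    · · · · · · · · · · · ·
    · · · · · · · · · · · ·
    · · · · · · · · · · · ·
    · · · · · · · · · · · ·
    · · · · · · · · · · · ·
T1:
  2·area = 57
  edge (10, 5)→(3, 16): d=(-7,11) right/bottom  bias=-1
  edge (3, 16)→(8, 0): d=(5,-16) top-left  bias=+0
  edge (8, 0)→(10, 5): d=(2,5) right/bottom  bias=-1
    (4,1)@(9, 3): e=[25,31,1] → #
    (5,1)@(11, 3): e=[3,63,-9] → ·
    (3,2)@(7, 5): e=[33,9,15] → #
    (5,2)@(11, 5): e=[-11,73,-5] → ·
    (3,3)@(7, 7): e=[19,19,19] → #
    (4,3)@(9, 7): e=[-3,51,9] → ·
    (3,4)@(7, 9): e=[5,29,23] → #
    (4,4)@(9, 9): e=[-17,61,13] → ·
    (2,5)@(5, 11): e=[13,7,37] → #
    (3,5)@(7, 11): e=[-9,39,27] → ·
    (2,6)@(5, 13): e=[-1,17,41] → ·
  covered (6 px):
    · · · · · · · · · · · ·
    · · · · # · · · · · · ·
    · · · # # · · · · · · ·
    · · · # · · · · · · · ·
    · · · # · · · · · · · ·
    · · # · · · · · · · · ·
    · · · · · · · · · · · ·
    · · · · · · · · · · · ·

Answer: 8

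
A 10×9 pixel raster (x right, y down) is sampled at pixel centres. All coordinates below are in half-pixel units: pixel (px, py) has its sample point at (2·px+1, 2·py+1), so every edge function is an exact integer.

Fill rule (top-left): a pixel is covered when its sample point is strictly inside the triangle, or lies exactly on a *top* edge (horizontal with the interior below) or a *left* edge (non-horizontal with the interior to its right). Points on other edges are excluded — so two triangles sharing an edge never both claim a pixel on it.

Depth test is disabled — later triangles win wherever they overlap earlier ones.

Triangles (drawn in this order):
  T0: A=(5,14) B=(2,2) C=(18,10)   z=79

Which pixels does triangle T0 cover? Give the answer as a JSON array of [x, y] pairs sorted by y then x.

T0:
  2·area = 168
  edge (5, 14)→(2, 2): d=(-3,-12) top-left  bias=+0
  edge (2, 2)→(18, 10): d=(16,8) right/bottom  bias=-1
  edge (18, 10)→(5, 14): d=(-13,4) right/bottom  bias=-1
    (1,1)@(3, 3): e=[9,8,151] → █
    (2,1)@(5, 3): e=[33,-8,143] → ·
    (1,2)@(3, 5): e=[3,40,125] → █
    (2,2)@(5, 5): e=[27,24,117] → █
    (3,2)@(7, 5): e=[51,8,109] → █
    (4,2)@(9, 5): e=[75,-8,101] → ·
    (1,3)@(3, 7): e=[-3,72,99] → ·
    (2,3)@(5, 7): e=[21,56,91] → █
    (4,3)@(9, 7): e=[69,24,75] → █
    (5,3)@(11, 7): e=[93,8,67] → █
    (6,3)@(13, 7): e=[117,-8,59] → ·
    (2,4)@(5, 9): e=[15,88,65] → █
  covered (21 px):
    · · · · · · · · · ·
    · █ · · · · · · · ·
    · █ █ █ · · · · · ·
    · · █ █ █ █ · · · ·
    · · █ █ █ █ █ █ · ·
    · · █ █ █ █ █ · · ·
    · · █ █ · · · · · ·
    · · · · · · · · · ·
    · · · · · · · · · ·

Final: [[1,1],[1,2],[2,2],[3,2],[2,3],[3,3],[4,3],[5,3],[2,4],[3,4],[4,4],[5,4],[6,4],[7,4],[2,5],[3,5],[4,5],[5,5],[6,5],[2,6],[3,6]]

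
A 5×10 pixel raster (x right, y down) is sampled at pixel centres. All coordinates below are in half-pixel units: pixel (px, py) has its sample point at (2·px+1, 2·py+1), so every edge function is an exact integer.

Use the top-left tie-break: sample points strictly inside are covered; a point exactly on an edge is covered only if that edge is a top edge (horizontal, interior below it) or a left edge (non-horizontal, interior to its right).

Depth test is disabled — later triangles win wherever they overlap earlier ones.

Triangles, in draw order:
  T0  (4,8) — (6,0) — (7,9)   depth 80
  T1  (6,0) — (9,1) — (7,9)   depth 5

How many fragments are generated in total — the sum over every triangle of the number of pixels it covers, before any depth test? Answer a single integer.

T0:
  2·area = 26
  edge (4, 8)→(6, 0): d=(2,-8) top-left  bias=+0
  edge (6, 0)→(7, 9): d=(1,9) right/bottom  bias=-1
  edge (7, 9)→(4, 8): d=(-3,-1) top-left  bias=+0
    (2,2)@(5, 5): e=[2,14,10] → █
    (3,2)@(7, 5): e=[18,-4,12] → ·
    (0,3)@(1, 7): e=[-26,52,0] → ·  [on edge]
    (2,3)@(5, 7): e=[6,16,4] → █
    (3,3)@(7, 7): e=[22,-2,6] → ·
    (2,4)@(5, 9): e=[10,18,-2] → ·
    (3,4)@(7, 9): e=[26,0,0] → ·  [on edge]
  covered (2 px):
    · · · · ·
    · · · · ·
    · · █ · ·
    · · █ · ·
    · · · · ·
    · · · · ·
    · · · · ·
    · · · · ·
    · · · · ·
    · · · · ·
T1:
  2·area = 26
  edge (6, 0)→(9, 1): d=(3,1) right/bottom  bias=-1
  edge (9, 1)→(7, 9): d=(-2,8) right/bottom  bias=-1
  edge (7, 9)→(6, 0): d=(-1,-9) top-left  bias=+0
    (3,0)@(7, 1): e=[2,16,8] → █
    (4,0)@(9, 1): e=[0,0,26] → ·  [on edge]
    (3,1)@(7, 3): e=[8,12,6] → █
    (4,1)@(9, 3): e=[6,-4,24] → ·
    (3,2)@(7, 5): e=[14,8,4] → █
    (4,2)@(9, 5): e=[12,-8,22] → ·
    (3,3)@(7, 7): e=[20,4,2] → █
    (4,3)@(9, 7): e=[18,-12,20] → ·
    (3,4)@(7, 9): e=[26,0,0] → ·  [on edge]
    (2,8)@(5, 17): e=[52,0,-26] → ·  [on edge]
  covered (4 px):
    · · · █ ·
    · · · █ ·
    · · · █ ·
    · · · █ ·
    · · · · ·
    · · · · ·
    · · · · ·
    · · · · ·
    · · · · ·
    · · · · ·

Answer: 6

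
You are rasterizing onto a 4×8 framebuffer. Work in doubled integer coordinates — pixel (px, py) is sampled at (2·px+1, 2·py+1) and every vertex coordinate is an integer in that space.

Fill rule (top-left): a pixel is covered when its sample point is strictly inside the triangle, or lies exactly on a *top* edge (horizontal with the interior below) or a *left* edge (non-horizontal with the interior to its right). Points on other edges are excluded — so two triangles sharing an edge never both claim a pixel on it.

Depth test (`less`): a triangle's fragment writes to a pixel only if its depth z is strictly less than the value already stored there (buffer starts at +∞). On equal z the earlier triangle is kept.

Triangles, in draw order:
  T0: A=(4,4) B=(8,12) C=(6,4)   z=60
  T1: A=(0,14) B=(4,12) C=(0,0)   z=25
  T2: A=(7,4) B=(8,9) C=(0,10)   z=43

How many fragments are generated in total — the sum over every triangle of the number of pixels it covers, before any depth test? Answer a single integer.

T0:
  2·area = 16  (B↔C swapped to make it positive)
  edge (4, 4)→(6, 4): d=(2,0) top-left  bias=+0
  edge (6, 4)→(8, 12): d=(2,8) right/bottom  bias=-1
  edge (8, 12)→(4, 4): d=(-4,-8) top-left  bias=+0
    (2,2)@(5, 5): e=[2,10,4] → #
    (3,2)@(7, 5): e=[2,-6,20] → ·
    (2,3)@(5, 7): e=[6,14,-4] → ·
    (3,4)@(7, 9): e=[10,2,4] → #
    (3,5)@(7, 11): e=[14,6,-4] → ·
  covered (2 px):
    · · · ·
    · · · ·
    · · # ·
    · · · ·
    · · · #
    · · · ·
    · · · ·
    · · · ·
T1:
  2·area = 56  (B↔C swapped to make it positive)
  edge (0, 14)→(0, 0): d=(0,-14) top-left  bias=+0
  edge (0, 0)→(4, 12): d=(4,12) right/bottom  bias=-1
  edge (4, 12)→(0, 14): d=(-4,2) right/bottom  bias=-1
    (0,1)@(1, 3): e=[14,0,42] → ·  [on edge]
    (0,2)@(1, 5): e=[14,8,34] → #
    (1,2)@(3, 5): e=[42,-16,30] → ·
    (0,3)@(1, 7): e=[14,16,26] → #
    (1,3)@(3, 7): e=[42,-8,22] → ·
    (0,4)@(1, 9): e=[14,24,18] → #
    (1,4)@(3, 9): e=[42,0,14] → ·  [on edge]
    (0,5)@(1, 11): e=[14,32,10] → #
    (1,5)@(3, 11): e=[42,8,6] → #
    (2,5)@(5, 11): e=[70,-16,2] → ·
    (0,6)@(1, 13): e=[14,40,2] → #
    (1,6)@(3, 13): e=[42,16,-2] → ·
    (2,7)@(5, 15): e=[70,0,-14] → ·  [on edge]
  covered (6 px):
    · · · ·
    · · · ·
    # · · ·
    # · · ·
    # · · ·
    # # · ·
    # · · ·
    · · · ·
T2:
  2·area = 41
  edge (7, 4)→(8, 9): d=(1,5) right/bottom  bias=-1
  edge (8, 9)→(0, 10): d=(-8,1) right/bottom  bias=-1
  edge (0, 10)→(7, 4): d=(7,-6) top-left  bias=+0
    (3,2)@(7, 5): e=[1,33,7] → #
    (2,3)@(5, 7): e=[13,19,9] → #
    (1,4)@(3, 9): e=[25,5,11] → #
    (1,5)@(3, 11): e=[27,-11,25] → ·
    (2,5)@(5, 11): e=[17,-13,37] → ·
    (3,5)@(7, 11): e=[7,-15,49] → ·
  covered (6 px):
    · · · ·
    · · · ·
    · · · #
    · · # #
    · # # #
    · · · ·
    · · · ·
    · · · ·

Final: 14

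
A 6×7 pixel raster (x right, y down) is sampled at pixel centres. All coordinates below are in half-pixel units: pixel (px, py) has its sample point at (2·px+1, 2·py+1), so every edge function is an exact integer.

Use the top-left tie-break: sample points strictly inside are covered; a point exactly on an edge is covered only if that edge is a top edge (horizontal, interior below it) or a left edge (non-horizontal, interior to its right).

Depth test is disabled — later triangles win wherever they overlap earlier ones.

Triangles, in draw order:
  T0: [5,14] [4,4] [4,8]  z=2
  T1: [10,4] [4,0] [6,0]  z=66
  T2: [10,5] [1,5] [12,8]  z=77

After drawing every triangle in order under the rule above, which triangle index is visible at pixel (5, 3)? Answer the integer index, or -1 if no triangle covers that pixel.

T0:
  2·area = 4  (B↔C swapped to make it positive)
  edge (5, 14)→(4, 8): d=(-1,-6) top-left  bias=+0
  edge (4, 8)→(4, 4): d=(0,-4) top-left  bias=+0
  edge (4, 4)→(5, 14): d=(1,10) right/bottom  bias=-1
  covered (0 px):
    · · · · · ·
    · · · · · ·
    · · · · · ·
    · · · · · ·
    · · · · · ·
    · · · · · ·
    · · · · · ·
T1:
  2·area = 8
  edge (10, 4)→(4, 0): d=(-6,-4) top-left  bias=+0
  edge (4, 0)→(6, 0): d=(2,0) top-left  bias=+0
  edge (6, 0)→(10, 4): d=(4,4) right/bottom  bias=-1
    (3,0)@(7, 1): e=[6,2,0] → ·  [on edge]
    (4,1)@(9, 3): e=[2,6,0] → ·  [on edge]
    (5,2)@(11, 5): e=[-2,10,0] → ·  [on edge]
  covered (0 px):
    · · · · · ·
    · · · · · ·
    · · · · · ·
    · · · · · ·
    · · · · · ·
    · · · · · ·
    · · · · · ·
T2:
  2·area = 27  (B↔C swapped to make it positive)
  edge (10, 5)→(12, 8): d=(2,3) right/bottom  bias=-1
  edge (12, 8)→(1, 5): d=(-11,-3) top-left  bias=+0
  edge (1, 5)→(10, 5): d=(9,0) top-left  bias=+0
    (0,2)@(1, 5): e=[27,0,0] → #  [on edge]
    (1,2)@(3, 5): e=[21,6,0] → #  [on edge]
    (2,2)@(5, 5): e=[15,12,0] → #  [on edge]
    (3,2)@(7, 5): e=[9,18,0] → #  [on edge]
    (4,2)@(9, 5): e=[3,24,0] → #  [on edge]
    (5,2)@(11, 5): e=[-3,30,0] → ·  [on edge]
    (0,3)@(1, 7): e=[31,-22,18] → ·
    (1,3)@(3, 7): e=[25,-16,18] → ·
    (2,3)@(5, 7): e=[19,-10,18] → ·
    (3,3)@(7, 7): e=[13,-4,18] → ·
    (4,3)@(9, 7): e=[7,2,18] → #
    (5,3)@(11, 7): e=[1,8,18] → #
  covered (7 px):
    · · · · · ·
    · · · · · ·
    # # # # # ·
    · · · · # #
    · · · · · ·
    · · · · · ·
    · · · · · ·

Z-buffer (winner per pixel, '.' = empty):
  . . . . . .
  . . . . . .
  2 2 2 2 2 .
  . . . . 2 2
  . . . . . .
  . . . . . .
  . . . . . .

Answer: 2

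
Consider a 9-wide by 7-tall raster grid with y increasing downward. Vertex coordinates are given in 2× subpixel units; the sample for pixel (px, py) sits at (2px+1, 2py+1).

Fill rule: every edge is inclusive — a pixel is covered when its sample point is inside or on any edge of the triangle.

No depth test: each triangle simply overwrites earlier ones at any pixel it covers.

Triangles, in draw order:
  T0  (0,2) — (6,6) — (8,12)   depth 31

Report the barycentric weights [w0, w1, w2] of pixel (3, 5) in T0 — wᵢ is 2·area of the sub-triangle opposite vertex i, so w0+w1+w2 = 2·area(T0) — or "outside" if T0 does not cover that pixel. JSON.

T0:
  2·area = 28
  edge (0, 2)→(6, 6): d=(6,4) inclusive
  edge (6, 6)→(8, 12): d=(2,6) inclusive
  edge (8, 12)→(0, 2): d=(-8,-10) inclusive
    (0,1)@(1, 3): e=[2,24,2] → #
    (1,1)@(3, 3): e=[-6,12,22] → ·
    (2,1)@(5, 3): e=[-14,0,42] → ·  [on edge]
    (0,2)@(1, 5): e=[14,28,-14] → ·
    (1,2)@(3, 5): e=[6,16,6] → #
    (2,2)@(5, 5): e=[-2,4,26] → ·
    (1,3)@(3, 7): e=[18,20,-10] → ·
    (2,3)@(5, 7): e=[10,8,10] → #
    (3,3)@(7, 7): e=[2,-4,30] → ·
    (2,4)@(5, 9): e=[22,12,-6] → ·
    (3,4)@(7, 9): e=[14,0,14] → #  [on edge]
    (4,4)@(9, 9): e=[6,-12,34] → ·
  covered (4 px):
    · · · · · · · · ·
    # · · · · · · · ·
    · # · · · · · · ·
    · · # · · · · · ·
    · · · # · · · · ·
    · · · · · · · · ·
    · · · · · · · · ·

Result: "outside"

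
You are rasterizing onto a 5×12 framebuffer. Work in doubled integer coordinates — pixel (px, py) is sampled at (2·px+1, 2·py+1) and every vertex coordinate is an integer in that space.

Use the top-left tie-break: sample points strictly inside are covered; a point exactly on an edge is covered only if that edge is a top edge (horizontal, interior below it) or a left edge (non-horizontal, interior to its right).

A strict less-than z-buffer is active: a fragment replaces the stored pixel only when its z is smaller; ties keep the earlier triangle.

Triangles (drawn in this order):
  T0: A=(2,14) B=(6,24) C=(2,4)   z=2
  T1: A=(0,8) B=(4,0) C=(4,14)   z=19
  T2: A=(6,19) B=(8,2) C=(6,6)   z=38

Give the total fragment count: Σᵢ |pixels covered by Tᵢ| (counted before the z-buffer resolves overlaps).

T0:
  2·area = 40  (B↔C swapped to make it positive)
  edge (2, 14)→(2, 4): d=(0,-10) top-left  bias=+0
  edge (2, 4)→(6, 24): d=(4,20) right/bottom  bias=-1
  edge (6, 24)→(2, 14): d=(-4,-10) top-left  bias=+0
    (1,4)@(3, 9): e=[10,0,30] → ·  [on edge]
    (1,5)@(3, 11): e=[10,8,22] → #
    (2,5)@(5, 11): e=[30,-32,42] → ·
    (1,6)@(3, 13): e=[10,16,14] → #
    (2,6)@(5, 13): e=[30,-24,34] → ·
    (1,7)@(3, 15): e=[10,24,6] → #
    (2,7)@(5, 15): e=[30,-16,26] → ·
    (1,8)@(3, 17): e=[10,32,-2] → ·
    (2,9)@(5, 19): e=[30,0,10] → ·  [on edge]
    (2,10)@(5, 21): e=[30,8,2] → #
    (3,10)@(7, 21): e=[50,-32,22] → ·
    (2,11)@(5, 23): e=[30,16,-6] → ·
  covered (4 px):
    · · · · ·
    · · · · ·
    · · · · ·
    · · · · ·
    · · · · ·
    · # · · ·
    · # · · ·
    · # · · ·
    · · · · ·
    · · · · ·
    · · # · ·
    · · · · ·
T1:
  2·area = 56
  edge (0, 8)→(4, 0): d=(4,-8) top-left  bias=+0
  edge (4, 0)→(4, 14): d=(0,14) right/bottom  bias=-1
  edge (4, 14)→(0, 8): d=(-4,-6) top-left  bias=+0
    (1,1)@(3, 3): e=[4,14,38] → #
    (2,1)@(5, 3): e=[20,-14,50] → ·
    (1,2)@(3, 5): e=[12,14,30] → #
    (2,2)@(5, 5): e=[28,-14,42] → ·
    (0,3)@(1, 7): e=[4,42,10] → #
    (2,3)@(5, 7): e=[36,-14,34] → ·
    (0,4)@(1, 9): e=[12,42,2] → #
    (2,4)@(5, 9): e=[44,-14,26] → ·
    (0,5)@(1, 11): e=[20,42,-6] → ·
    (1,5)@(3, 11): e=[36,14,6] → #
    (2,5)@(5, 11): e=[52,-14,18] → ·
    (1,6)@(3, 13): e=[44,14,-2] → ·
  covered (7 px):
    · · · · ·
    · # · · ·
    · # · · ·
    # # · · ·
    # # · · ·
    · # · · ·
    · · · · ·
    · · · · ·
    · · · · ·
    · · · · ·
    · · · · ·
    · · · · ·
T2:
  2·area = 26  (B↔C swapped to make it positive)
  edge (6, 19)→(6, 6): d=(0,-13) top-left  bias=+0
  edge (6, 6)→(8, 2): d=(2,-4) top-left  bias=+0
  edge (8, 2)→(6, 19): d=(-2,17) right/bottom  bias=-1
    (3,2)@(7, 5): e=[13,2,11] → #
    (4,2)@(9, 5): e=[39,10,-23] → ·
    (3,3)@(7, 7): e=[13,6,7] → #
    (4,3)@(9, 7): e=[39,14,-27] → ·
    (3,4)@(7, 9): e=[13,10,3] → #
    (4,4)@(9, 9): e=[39,18,-31] → ·
    (3,5)@(7, 11): e=[13,14,-1] → ·
  covered (3 px):
    · · · · ·
    · · · · ·
    · · · # ·
    · · · # ·
    · · · # ·
    · · · · ·
    · · · · ·
    · · · · ·
    · · · · ·
    · · · · ·
    · · · · ·
    · · · · ·

Result: 14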